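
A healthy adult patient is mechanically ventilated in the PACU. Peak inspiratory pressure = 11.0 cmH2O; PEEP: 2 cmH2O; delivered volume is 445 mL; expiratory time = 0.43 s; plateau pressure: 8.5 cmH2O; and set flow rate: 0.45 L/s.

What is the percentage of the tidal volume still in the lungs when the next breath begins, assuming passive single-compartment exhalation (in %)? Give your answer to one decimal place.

32.3

R = (PIP − Pplat)/V̇ = (11.0 − 8.5) / 0.45 = 2.5/0.45 = 5.556 cmH2O·s/L.
C = Vt/(Pplat − PEEP) = 445.0 / (8.5 − 2) = 445.0/6.5 = 68.462 mL/cmH2O.
τ = R × C = 5.556 × 0.06846 L/cmH2O = 0.3804 s.
Fraction remaining at end-expiration = e^(−Te/τ) = e^(−0.43/0.3804) = 0.3229 → 32.29%.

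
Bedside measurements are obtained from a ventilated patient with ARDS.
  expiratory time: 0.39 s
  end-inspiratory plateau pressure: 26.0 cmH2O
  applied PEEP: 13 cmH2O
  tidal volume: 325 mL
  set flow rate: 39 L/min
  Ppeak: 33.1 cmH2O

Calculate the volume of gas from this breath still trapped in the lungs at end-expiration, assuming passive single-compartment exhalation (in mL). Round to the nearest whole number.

78

Flow: 39 L/min ÷ 60 = 0.65 L/s.
R = (PIP − Pplat)/V̇ = (33.1 − 26.0) / 0.65 = 7.1/0.65 = 10.923 cmH2O·s/L.
C = Vt/(Pplat − PEEP) = 325.0 / (26.0 − 13) = 325.0/13.0 = 25.0 mL/cmH2O.
τ = R × C = 10.923 × 0.025 L/cmH2O = 0.2731 s.
Fraction remaining = e^(−Te/τ) = e^(−0.39/0.2731) = 0.2398.
Trapped volume = 325.0 × 0.2398 = 77.935 mL.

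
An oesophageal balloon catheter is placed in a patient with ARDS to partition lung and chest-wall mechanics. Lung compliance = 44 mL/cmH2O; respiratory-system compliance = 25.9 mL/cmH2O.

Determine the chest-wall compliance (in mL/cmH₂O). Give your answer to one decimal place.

63.0

1/Ccw = 1/Crs − 1/CL.
1/Ccw = 1/25.9 − 1/44 = 0.01588.
Ccw = 62.972 mL/cmH2O.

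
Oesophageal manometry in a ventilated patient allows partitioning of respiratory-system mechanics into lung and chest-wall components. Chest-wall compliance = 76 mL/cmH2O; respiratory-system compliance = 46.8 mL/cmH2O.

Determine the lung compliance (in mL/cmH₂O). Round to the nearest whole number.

1/CL = 1/Crs − 1/Ccw.
1/CL = 1/46.8 − 1/76 = 0.00821.
CL = 121.8 mL/cmH2O.

122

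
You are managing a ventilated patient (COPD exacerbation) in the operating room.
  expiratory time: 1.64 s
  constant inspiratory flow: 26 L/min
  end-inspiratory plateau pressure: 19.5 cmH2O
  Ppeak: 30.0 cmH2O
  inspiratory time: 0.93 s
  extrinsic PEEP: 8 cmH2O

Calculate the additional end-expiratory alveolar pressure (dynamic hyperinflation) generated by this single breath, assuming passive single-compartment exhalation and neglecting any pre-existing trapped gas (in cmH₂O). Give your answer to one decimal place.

Flow: 26 L/min ÷ 60 = 0.4333 L/s.
Vt = flow × Ti = 0.4333 L/s × 0.93 s × 1000 mL/L = 402.97 mL.
R = (PIP − Pplat)/V̇ = (30.0 − 19.5) / 0.4333 = 10.5/0.4333 = 24.233 cmH2O·s/L.
C = Vt/(Pplat − PEEP) = 402.97 / (19.5 − 8) = 402.97/11.5 = 35.041 mL/cmH2O.
τ = R × C = 24.233 × 0.03504 L/cmH2O = 0.8491 s.
Fraction remaining = e^(−Te/τ) = e^(−1.64/0.8491) = 0.1449; trapped volume = 402.97 × 0.1449 = 58.39 mL.
Additional alveolar pressure from trapping ≈ V_trapped / C = 58.39 / 35.041 = 1.666 cmH2O.

1.7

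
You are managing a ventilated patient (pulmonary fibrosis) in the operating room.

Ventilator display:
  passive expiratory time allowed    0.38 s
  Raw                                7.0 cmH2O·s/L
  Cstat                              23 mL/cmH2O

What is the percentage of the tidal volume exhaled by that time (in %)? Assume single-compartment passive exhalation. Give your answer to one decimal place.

90.6

τ = R × C = 7.0 × 23 mL/cmH2O = 7.0 × 0.023 L/cmH2O = 0.161 s.
Passive exhalation: V(t)/V₀ = e^(−t/τ) = e^(−0.38/0.161) = 0.0944.
Fraction exhaled = 1 − 0.0944 = 0.9056 → 90.56%.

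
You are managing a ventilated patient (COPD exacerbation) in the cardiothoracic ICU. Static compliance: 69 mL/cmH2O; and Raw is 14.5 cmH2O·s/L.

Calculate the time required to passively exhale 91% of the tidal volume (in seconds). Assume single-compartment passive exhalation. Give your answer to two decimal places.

2.41

τ = R × C = 14.5 × 69 mL/cmH2O = 14.5 × 0.069 L/cmH2O = 1.001 s.
Exhaled fraction f = 1 − e^(−t/τ) → t = −τ·ln(1 − f) = −1.001·ln(0.09) = 2.41 s.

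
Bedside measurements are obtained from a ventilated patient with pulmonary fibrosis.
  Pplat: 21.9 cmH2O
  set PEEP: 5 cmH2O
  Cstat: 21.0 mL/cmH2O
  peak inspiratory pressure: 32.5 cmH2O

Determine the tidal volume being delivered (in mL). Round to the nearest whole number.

355

Vt = Cstat × (Pplat − PEEP) = 21.0 × (21.9 − 5) = 21.0 × 16.9 = 354.9 mL.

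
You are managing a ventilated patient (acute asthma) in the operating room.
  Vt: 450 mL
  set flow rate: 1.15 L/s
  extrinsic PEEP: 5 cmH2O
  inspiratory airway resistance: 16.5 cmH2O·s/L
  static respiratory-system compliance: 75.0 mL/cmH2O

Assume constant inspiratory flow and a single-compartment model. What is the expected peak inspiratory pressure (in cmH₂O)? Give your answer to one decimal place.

30.0

Equation of motion (constant flow): PIP = Vt/C + R·V̇ + PEEP.
PIP = 450/75.0 + 16.5×1.15 + 5 = 6.0 + 18.975 + 5 = 29.975 cmH2O.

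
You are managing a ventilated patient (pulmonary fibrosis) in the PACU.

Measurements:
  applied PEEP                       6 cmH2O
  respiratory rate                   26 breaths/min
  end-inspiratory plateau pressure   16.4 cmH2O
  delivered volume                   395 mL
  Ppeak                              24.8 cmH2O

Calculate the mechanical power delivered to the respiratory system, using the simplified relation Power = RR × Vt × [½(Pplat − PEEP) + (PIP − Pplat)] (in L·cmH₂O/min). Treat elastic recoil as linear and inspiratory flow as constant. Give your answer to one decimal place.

Per-breath work = Vt × [½(Pplat−PEEP) + (PIP−Pplat)] = 0.395 × [0.5×10.4 + 8.4] = 0.395 × 13.6 = 5.372 L·cmH2O.
Power = 26 × 5.372 = 139.67 L·cmH2O/min.

139.7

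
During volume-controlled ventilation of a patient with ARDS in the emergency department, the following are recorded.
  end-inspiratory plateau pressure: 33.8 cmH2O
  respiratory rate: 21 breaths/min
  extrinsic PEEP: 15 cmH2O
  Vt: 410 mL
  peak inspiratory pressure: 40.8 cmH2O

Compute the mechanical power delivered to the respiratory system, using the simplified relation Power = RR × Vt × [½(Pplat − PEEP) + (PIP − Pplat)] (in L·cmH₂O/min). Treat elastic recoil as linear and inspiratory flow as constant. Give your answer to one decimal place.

Per-breath work = Vt × [½(Pplat−PEEP) + (PIP−Pplat)] = 0.410 × [0.5×18.8 + 7.0] = 0.410 × 16.4 = 6.724 L·cmH2O.
Power = 21 × 6.724 = 141.2 L·cmH2O/min.

141.2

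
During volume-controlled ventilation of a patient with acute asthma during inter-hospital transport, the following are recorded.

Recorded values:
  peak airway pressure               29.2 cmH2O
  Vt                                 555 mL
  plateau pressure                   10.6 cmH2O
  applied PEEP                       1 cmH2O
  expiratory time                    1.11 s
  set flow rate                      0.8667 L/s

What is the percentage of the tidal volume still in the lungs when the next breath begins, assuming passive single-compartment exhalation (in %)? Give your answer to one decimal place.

40.9

R = (PIP − Pplat)/V̇ = (29.2 − 10.6) / 0.8667 = 18.6/0.8667 = 21.461 cmH2O·s/L.
C = Vt/(Pplat − PEEP) = 555.0 / (10.6 − 1) = 555.0/9.6 = 57.813 mL/cmH2O.
τ = R × C = 21.461 × 0.05781 L/cmH2O = 1.241 s.
Fraction remaining at end-expiration = e^(−Te/τ) = e^(−1.11/1.241) = 0.4088 → 40.88%.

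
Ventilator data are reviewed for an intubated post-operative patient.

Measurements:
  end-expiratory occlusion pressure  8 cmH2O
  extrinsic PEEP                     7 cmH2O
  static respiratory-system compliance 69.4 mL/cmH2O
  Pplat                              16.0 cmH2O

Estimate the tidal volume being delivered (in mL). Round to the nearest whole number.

555

End-expiratory occlusion gives total PEEP = 8 cmH2O (intrinsic PEEP = 8 − 7 = 1). Use total PEEP for the elastic gradient.
Vt = Cstat × (Pplat − PEEPtotal) = 69.4 × (16.0 − 8) = 69.4 × 8.0 = 555.2 mL.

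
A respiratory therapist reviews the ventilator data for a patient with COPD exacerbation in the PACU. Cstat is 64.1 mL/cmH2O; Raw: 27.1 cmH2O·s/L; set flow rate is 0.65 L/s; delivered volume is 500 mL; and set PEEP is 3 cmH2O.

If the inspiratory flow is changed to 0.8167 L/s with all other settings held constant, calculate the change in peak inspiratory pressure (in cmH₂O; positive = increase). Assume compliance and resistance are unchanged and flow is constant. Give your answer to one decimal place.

4.5

PIP = Vt/C + R·V̇ + PEEP (constant-flow equation of motion).
Only the resistive term changes: ΔPIP = R × ΔV̇ = 27.1 × (0.8167 − 0.65) = 27.1 × 0.1667 = 4.518 cmH2O.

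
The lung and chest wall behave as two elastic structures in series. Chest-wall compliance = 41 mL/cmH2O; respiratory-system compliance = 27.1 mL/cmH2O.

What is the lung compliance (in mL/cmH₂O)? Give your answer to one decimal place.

79.9

1/CL = 1/Crs − 1/Ccw.
1/CL = 1/27.1 − 1/41 = 0.01251.
CL = 79.936 mL/cmH2O.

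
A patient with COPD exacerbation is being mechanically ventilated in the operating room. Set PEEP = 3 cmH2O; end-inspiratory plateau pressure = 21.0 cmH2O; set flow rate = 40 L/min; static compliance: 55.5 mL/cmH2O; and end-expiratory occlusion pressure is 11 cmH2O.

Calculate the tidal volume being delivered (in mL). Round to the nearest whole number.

555

End-expiratory occlusion gives total PEEP = 11 cmH2O (intrinsic PEEP = 11 − 3 = 8). Use total PEEP for the elastic gradient.
Vt = Cstat × (Pplat − PEEPtotal) = 55.5 × (21.0 − 11) = 55.5 × 10.0 = 555.0 mL.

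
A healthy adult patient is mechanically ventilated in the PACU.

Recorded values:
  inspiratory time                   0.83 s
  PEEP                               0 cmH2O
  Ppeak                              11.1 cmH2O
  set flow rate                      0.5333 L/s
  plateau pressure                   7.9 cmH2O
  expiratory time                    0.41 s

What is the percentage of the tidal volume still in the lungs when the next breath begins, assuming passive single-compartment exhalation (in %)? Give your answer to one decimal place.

29.5

Vt = flow × Ti = 0.5333 L/s × 0.83 s × 1000 mL/L = 442.64 mL.
R = (PIP − Pplat)/V̇ = (11.1 − 7.9) / 0.5333 = 3.2/0.5333 = 6.0 cmH2O·s/L.
C = Vt/(Pplat − PEEP) = 442.64 / (7.9 − 0) = 442.64/7.9 = 56.03 mL/cmH2O.
τ = R × C = 6.0 × 0.05603 L/cmH2O = 0.3362 s.
Fraction remaining at end-expiration = e^(−Te/τ) = e^(−0.41/0.3362) = 0.2954 → 29.54%.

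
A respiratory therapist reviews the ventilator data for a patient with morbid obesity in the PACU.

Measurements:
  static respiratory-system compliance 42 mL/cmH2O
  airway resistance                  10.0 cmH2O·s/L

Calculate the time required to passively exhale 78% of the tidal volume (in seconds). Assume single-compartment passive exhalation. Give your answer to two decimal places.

0.64

τ = R × C = 10.0 × 42 mL/cmH2O = 10.0 × 0.042 L/cmH2O = 0.42 s.
Exhaled fraction f = 1 − e^(−t/τ) → t = −τ·ln(1 − f) = −0.42·ln(0.22) = 0.6359 s.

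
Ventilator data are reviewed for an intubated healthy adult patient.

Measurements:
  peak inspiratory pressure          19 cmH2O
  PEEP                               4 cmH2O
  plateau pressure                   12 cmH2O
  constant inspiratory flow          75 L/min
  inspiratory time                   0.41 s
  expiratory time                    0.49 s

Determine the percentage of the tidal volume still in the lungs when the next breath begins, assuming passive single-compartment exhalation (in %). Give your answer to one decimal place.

Flow: 75 L/min ÷ 60 = 1.25 L/s.
Vt = flow × Ti = 1.25 L/s × 0.41 s × 1000 mL/L = 512.5 mL.
R = (PIP − Pplat)/V̇ = (19 − 12) / 1.25 = 7.0/1.25 = 5.6 cmH2O·s/L.
C = Vt/(Pplat − PEEP) = 512.5 / (12 − 4) = 512.5/8.0 = 64.063 mL/cmH2O.
τ = R × C = 5.6 × 0.06406 L/cmH2O = 0.3587 s.
Fraction remaining at end-expiration = e^(−Te/τ) = e^(−0.49/0.3587) = 0.2551 → 25.51%.

25.5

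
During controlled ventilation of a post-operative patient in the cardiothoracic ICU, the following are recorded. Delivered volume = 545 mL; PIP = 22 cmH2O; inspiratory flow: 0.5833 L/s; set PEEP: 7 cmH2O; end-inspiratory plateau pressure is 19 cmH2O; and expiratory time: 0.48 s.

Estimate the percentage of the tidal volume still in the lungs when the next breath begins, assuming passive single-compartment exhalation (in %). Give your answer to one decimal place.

R = (PIP − Pplat)/V̇ = (22 − 19) / 0.5833 = 3.0/0.5833 = 5.143 cmH2O·s/L.
C = Vt/(Pplat − PEEP) = 545.0 / (19 − 7) = 545.0/12.0 = 45.417 mL/cmH2O.
τ = R × C = 5.143 × 0.04542 L/cmH2O = 0.2336 s.
Fraction remaining at end-expiration = e^(−Te/τ) = e^(−0.48/0.2336) = 0.1281 → 12.81%.

12.8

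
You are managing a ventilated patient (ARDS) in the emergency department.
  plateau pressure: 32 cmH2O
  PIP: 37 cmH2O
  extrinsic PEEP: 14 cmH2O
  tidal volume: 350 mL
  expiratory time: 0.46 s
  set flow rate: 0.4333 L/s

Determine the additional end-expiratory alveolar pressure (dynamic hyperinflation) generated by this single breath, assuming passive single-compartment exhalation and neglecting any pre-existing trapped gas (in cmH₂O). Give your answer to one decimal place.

R = (PIP − Pplat)/V̇ = (37 − 32) / 0.4333 = 5.0/0.4333 = 11.539 cmH2O·s/L.
C = Vt/(Pplat − PEEP) = 350.0 / (32 − 14) = 350.0/18.0 = 19.444 mL/cmH2O.
τ = R × C = 11.539 × 0.01944 L/cmH2O = 0.2243 s.
Fraction remaining = e^(−Te/τ) = e^(−0.46/0.2243) = 0.1286; trapped volume = 350.0 × 0.1286 = 45.01 mL.
Additional alveolar pressure from trapping ≈ V_trapped / C = 45.01 / 19.444 = 2.315 cmH2O.

2.3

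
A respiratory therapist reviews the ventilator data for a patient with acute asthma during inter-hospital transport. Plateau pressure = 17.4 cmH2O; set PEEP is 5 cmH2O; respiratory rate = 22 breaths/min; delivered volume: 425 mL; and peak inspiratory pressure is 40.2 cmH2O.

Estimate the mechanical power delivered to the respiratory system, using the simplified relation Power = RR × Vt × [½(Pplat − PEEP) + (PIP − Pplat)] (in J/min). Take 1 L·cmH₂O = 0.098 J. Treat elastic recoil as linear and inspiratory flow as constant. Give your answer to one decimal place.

26.6

Per-breath work = Vt × [½(Pplat−PEEP) + (PIP−Pplat)] = 0.425 × [0.5×12.4 + 22.8] = 0.425 × 29.0 = 12.325 L·cmH2O.
Power = 22 × 12.325 = 271.15 L·cmH2O/min.
× 0.098 J/(L·cmH2O) → 26.573 J/min.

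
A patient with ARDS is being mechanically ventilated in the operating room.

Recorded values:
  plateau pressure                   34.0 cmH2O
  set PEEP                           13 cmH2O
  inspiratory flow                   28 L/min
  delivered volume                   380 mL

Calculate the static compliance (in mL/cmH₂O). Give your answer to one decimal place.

18.1

Cstat = Vt / (Pplat − PEEP) = 380 / (34.0 − 13) = 380 / 21.0 = 18.095 mL/cmH2O.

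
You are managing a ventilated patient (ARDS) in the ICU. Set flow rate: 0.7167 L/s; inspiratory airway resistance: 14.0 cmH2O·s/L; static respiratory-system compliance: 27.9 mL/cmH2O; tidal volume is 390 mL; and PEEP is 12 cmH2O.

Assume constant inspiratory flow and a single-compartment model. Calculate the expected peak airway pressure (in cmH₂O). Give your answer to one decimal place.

36.0

Equation of motion (constant flow): PIP = Vt/C + R·V̇ + PEEP.
PIP = 390/27.9 + 14.0×0.7167 + 12 = 13.978 + 10.034 + 12 = 36.012 cmH2O.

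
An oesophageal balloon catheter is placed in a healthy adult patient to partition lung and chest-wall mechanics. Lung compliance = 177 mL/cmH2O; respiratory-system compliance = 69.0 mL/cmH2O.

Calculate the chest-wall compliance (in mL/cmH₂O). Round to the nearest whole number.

1/Ccw = 1/Crs − 1/CL.
1/Ccw = 1/69.0 − 1/177 = 0.008843.
Ccw = 113.08 mL/cmH2O.

113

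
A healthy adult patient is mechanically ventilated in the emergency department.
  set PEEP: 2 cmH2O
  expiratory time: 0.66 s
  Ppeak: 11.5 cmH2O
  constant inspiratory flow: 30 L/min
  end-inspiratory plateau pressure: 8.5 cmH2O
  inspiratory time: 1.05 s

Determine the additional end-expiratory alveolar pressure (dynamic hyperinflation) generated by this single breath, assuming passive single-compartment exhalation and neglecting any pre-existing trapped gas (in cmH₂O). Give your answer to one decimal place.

Flow: 30 L/min ÷ 60 = 0.5 L/s.
Vt = flow × Ti = 0.5 L/s × 1.05 s × 1000 mL/L = 525.0 mL.
R = (PIP − Pplat)/V̇ = (11.5 − 8.5) / 0.5 = 3.0/0.5 = 6.0 cmH2O·s/L.
C = Vt/(Pplat − PEEP) = 525.0 / (8.5 − 2) = 525.0/6.5 = 80.769 mL/cmH2O.
τ = R × C = 6.0 × 0.08077 L/cmH2O = 0.4846 s.
Fraction remaining = e^(−Te/τ) = e^(−0.66/0.4846) = 0.2562; trapped volume = 525.0 × 0.2562 = 134.51 mL.
Additional alveolar pressure from trapping ≈ V_trapped / C = 134.51 / 80.769 = 1.665 cmH2O.

1.7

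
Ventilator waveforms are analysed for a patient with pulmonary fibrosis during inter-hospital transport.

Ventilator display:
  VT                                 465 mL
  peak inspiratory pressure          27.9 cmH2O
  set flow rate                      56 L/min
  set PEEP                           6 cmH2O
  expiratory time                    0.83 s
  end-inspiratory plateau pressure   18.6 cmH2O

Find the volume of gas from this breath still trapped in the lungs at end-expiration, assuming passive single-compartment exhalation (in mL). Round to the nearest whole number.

Flow: 56 L/min ÷ 60 = 0.9333 L/s.
R = (PIP − Pplat)/V̇ = (27.9 − 18.6) / 0.9333 = 9.3/0.9333 = 9.965 cmH2O·s/L.
C = Vt/(Pplat − PEEP) = 465.0 / (18.6 − 6) = 465.0/12.6 = 36.905 mL/cmH2O.
τ = R × C = 9.965 × 0.03691 L/cmH2O = 0.3678 s.
Fraction remaining = e^(−Te/τ) = e^(−0.83/0.3678) = 0.1047.
Trapped volume = 465.0 × 0.1047 = 48.686 mL.

49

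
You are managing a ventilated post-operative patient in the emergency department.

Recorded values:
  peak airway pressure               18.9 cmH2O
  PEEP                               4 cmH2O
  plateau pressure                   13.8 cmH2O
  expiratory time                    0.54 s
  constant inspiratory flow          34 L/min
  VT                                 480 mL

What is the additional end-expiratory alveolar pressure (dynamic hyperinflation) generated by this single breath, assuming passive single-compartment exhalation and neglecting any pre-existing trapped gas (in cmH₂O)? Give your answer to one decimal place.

Flow: 34 L/min ÷ 60 = 0.5667 L/s.
R = (PIP − Pplat)/V̇ = (18.9 − 13.8) / 0.5667 = 5.1/0.5667 = 8.999 cmH2O·s/L.
C = Vt/(Pplat − PEEP) = 480.0 / (13.8 − 4) = 480.0/9.8 = 48.98 mL/cmH2O.
τ = R × C = 8.999 × 0.04898 L/cmH2O = 0.4408 s.
Fraction remaining = e^(−Te/τ) = e^(−0.54/0.4408) = 0.2937; trapped volume = 480.0 × 0.2937 = 140.98 mL.
Additional alveolar pressure from trapping ≈ V_trapped / C = 140.98 / 48.98 = 2.878 cmH2O.

2.9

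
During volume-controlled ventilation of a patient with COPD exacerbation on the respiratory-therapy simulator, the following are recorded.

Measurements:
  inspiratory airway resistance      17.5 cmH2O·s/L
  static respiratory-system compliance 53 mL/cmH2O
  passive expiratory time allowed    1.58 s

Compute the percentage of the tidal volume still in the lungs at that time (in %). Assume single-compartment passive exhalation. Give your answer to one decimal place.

τ = R × C = 17.5 × 53 mL/cmH2O = 17.5 × 0.053 L/cmH2O = 0.9275 s.
Passive exhalation: V(t)/V₀ = e^(−t/τ) = e^(−1.58/0.9275) = 0.182.
Fraction remaining = 0.182 → 18.2%.

18.2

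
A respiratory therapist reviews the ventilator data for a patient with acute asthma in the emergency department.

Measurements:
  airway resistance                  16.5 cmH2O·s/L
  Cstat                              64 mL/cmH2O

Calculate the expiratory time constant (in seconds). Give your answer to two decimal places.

1.06

τ = R × C = 16.5 × 64 mL/cmH2O = 16.5 × 0.064 L/cmH2O = 1.056 s.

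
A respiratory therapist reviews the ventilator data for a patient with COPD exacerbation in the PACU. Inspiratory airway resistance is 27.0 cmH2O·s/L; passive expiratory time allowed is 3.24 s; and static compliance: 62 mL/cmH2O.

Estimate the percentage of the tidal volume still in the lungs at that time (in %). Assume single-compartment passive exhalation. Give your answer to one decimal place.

τ = R × C = 27.0 × 62 mL/cmH2O = 27.0 × 0.062 L/cmH2O = 1.674 s.
Passive exhalation: V(t)/V₀ = e^(−t/τ) = e^(−3.24/1.674) = 0.1444.
Fraction remaining = 0.1444 → 14.44%.

14.4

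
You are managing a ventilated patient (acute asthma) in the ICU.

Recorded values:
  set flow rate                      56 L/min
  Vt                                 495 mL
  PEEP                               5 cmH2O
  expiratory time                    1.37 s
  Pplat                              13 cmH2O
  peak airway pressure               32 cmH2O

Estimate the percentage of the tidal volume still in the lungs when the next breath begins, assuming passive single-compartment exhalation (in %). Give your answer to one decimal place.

33.7

Flow: 56 L/min ÷ 60 = 0.9333 L/s.
R = (PIP − Pplat)/V̇ = (32 − 13) / 0.9333 = 19.0/0.9333 = 20.358 cmH2O·s/L.
C = Vt/(Pplat − PEEP) = 495.0 / (13 − 5) = 495.0/8.0 = 61.875 mL/cmH2O.
τ = R × C = 20.358 × 0.06188 L/cmH2O = 1.26 s.
Fraction remaining at end-expiration = e^(−Te/τ) = e^(−1.37/1.26) = 0.3371 → 33.71%.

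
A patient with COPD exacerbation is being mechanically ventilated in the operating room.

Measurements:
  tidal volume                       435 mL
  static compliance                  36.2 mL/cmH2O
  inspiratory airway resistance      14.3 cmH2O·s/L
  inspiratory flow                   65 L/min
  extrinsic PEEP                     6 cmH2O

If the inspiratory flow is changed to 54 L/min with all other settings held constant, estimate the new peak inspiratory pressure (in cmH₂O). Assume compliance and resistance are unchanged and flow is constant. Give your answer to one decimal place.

Flow: 65 L/min ÷ 60 = 1.0833 L/s.
New flow: 54 L/min ÷ 60 = 0.9 L/s.
PIP = Vt/C + R·V̇ + PEEP (constant-flow equation of motion).
Only the resistive term changes: ΔPIP = R × ΔV̇ = 14.3 × (0.9 − 1.0833) = 14.3 × -0.1833 = -2.621 cmH2O.
Original PIP = 435/36.2 + 14.3×1.0833 + 6 = 33.508 cmH2O; new PIP = 33.508 + (-2.621) = 30.887 cmH2O.

30.9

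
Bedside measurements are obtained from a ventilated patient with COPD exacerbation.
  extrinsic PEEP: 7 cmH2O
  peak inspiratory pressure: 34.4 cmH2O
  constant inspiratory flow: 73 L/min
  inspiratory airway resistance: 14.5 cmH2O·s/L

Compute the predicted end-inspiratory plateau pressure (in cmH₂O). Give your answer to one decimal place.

16.8

Flow: 73 L/min ÷ 60 = 1.2167 L/s.
Pplat = PIP − Raw × flow = 34.4 − 14.5 × 1.2167 = 34.4 − 17.642 = 16.758 cmH2O.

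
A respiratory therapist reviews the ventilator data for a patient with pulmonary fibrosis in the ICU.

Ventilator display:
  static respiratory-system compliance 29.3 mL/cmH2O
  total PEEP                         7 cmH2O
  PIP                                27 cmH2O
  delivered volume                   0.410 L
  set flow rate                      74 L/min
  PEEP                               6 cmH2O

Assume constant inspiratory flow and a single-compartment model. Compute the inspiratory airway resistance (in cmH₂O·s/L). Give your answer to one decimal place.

Flow: 74 L/min ÷ 60 = 1.2333 L/s.
Total PEEP = 7 cmH2O (set 6 + intrinsic 1); this is the baseline alveolar pressure.
Equation of motion (constant flow): PIP = Vt/C + R·V̇ + PEEP.
R·V̇ = PIP − Vt/C − PEEP = 27 − 410/29.3 − 7 = 27 − 13.993 − 7 = 6.007 cmH2O.
R = 6.007 / 1.2333 = 4.871 cmH2O·s/L.

4.9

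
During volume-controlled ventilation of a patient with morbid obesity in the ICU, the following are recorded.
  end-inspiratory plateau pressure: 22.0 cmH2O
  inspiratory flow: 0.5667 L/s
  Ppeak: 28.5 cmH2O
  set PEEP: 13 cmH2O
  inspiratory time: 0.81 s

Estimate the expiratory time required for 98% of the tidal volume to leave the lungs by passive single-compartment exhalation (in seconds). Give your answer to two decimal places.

Vt = flow × Ti = 0.5667 L/s × 0.81 s × 1000 mL/L = 459.03 mL.
R = (PIP − Pplat)/V̇ = (28.5 − 22.0) / 0.5667 = 6.5/0.5667 = 11.47 cmH2O·s/L.
C = Vt/(Pplat − PEEP) = 459.03 / (22.0 − 13) = 459.03/9.0 = 51.003 mL/cmH2O.
τ = R × C = 11.47 × 0.051 L/cmH2O = 0.585 s.
t = −τ·ln(1 − 0.98) = −0.585·ln(0.02) = 2.289 s.

2.29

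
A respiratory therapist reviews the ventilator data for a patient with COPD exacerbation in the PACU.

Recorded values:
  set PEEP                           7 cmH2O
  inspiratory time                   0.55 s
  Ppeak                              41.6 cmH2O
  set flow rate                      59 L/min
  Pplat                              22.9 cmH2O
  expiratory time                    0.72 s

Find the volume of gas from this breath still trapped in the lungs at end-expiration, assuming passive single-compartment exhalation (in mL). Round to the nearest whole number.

Flow: 59 L/min ÷ 60 = 0.9833 L/s.
Vt = flow × Ti = 0.9833 L/s × 0.55 s × 1000 mL/L = 540.82 mL.
R = (PIP − Pplat)/V̇ = (41.6 − 22.9) / 0.9833 = 18.7/0.9833 = 19.018 cmH2O·s/L.
C = Vt/(Pplat − PEEP) = 540.82 / (22.9 − 7) = 540.82/15.9 = 34.014 mL/cmH2O.
τ = R × C = 19.018 × 0.03401 L/cmH2O = 0.6468 s.
Fraction remaining = e^(−Te/τ) = e^(−0.72/0.6468) = 0.3285.
Trapped volume = 540.82 × 0.3285 = 177.66 mL.

178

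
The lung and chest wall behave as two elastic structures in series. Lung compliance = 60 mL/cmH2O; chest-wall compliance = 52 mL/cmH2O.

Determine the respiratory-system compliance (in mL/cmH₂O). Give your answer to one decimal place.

Lung and chest wall are elastances in series: 1/Crs = 1/CL + 1/Ccw.
1/Crs = 1/60 + 1/52 = 0.0359.
Crs = 27.855 mL/cmH2O.

27.9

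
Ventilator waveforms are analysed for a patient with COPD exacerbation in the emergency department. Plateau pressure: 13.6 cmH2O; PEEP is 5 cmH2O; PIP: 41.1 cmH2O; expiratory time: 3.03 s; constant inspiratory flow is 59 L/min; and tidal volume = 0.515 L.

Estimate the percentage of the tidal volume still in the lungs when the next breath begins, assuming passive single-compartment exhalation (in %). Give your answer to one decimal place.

16.4

Flow: 59 L/min ÷ 60 = 0.9833 L/s.
R = (PIP − Pplat)/V̇ = (41.1 − 13.6) / 0.9833 = 27.5/0.9833 = 27.967 cmH2O·s/L.
C = Vt/(Pplat − PEEP) = 515.0 / (13.6 − 5) = 515.0/8.6 = 59.884 mL/cmH2O.
τ = R × C = 27.967 × 0.05988 L/cmH2O = 1.675 s.
Fraction remaining at end-expiration = e^(−Te/τ) = e^(−3.03/1.675) = 0.1638 → 16.38%.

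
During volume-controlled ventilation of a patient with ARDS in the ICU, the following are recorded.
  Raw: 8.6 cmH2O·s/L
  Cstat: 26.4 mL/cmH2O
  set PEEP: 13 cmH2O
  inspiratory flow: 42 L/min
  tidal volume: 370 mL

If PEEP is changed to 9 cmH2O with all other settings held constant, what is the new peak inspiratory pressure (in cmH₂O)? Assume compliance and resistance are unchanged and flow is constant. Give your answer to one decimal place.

29.0

Flow: 42 L/min ÷ 60 = 0.7 L/s.
PIP = Vt/C + R·V̇ + PEEP (constant-flow equation of motion).
Only the baseline term changes: ΔPIP = ΔPEEP = 9 − 13 = -4.0 cmH2O.
Original PIP = 370/26.4 + 8.6×0.7 + 13 = 33.035 cmH2O; new PIP = 33.035 + (-4.0) = 29.035 cmH2O.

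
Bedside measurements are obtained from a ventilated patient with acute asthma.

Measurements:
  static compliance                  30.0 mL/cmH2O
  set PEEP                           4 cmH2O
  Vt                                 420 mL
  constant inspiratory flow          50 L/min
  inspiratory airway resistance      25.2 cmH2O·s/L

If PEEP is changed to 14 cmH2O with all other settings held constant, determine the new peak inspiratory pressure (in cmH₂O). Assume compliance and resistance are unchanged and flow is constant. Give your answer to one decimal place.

Flow: 50 L/min ÷ 60 = 0.8333 L/s.
PIP = Vt/C + R·V̇ + PEEP (constant-flow equation of motion).
Only the baseline term changes: ΔPIP = ΔPEEP = 14 − 4 = 10.0 cmH2O.
Original PIP = 420/30.0 + 25.2×0.8333 + 4 = 38.999 cmH2O; new PIP = 38.999 + (10.0) = 48.999 cmH2O.

49.0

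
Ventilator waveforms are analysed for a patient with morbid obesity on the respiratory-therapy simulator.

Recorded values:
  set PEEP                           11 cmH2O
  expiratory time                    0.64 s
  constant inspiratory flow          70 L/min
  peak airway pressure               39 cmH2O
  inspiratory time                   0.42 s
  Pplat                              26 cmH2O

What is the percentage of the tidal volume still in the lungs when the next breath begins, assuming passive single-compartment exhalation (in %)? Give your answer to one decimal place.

Flow: 70 L/min ÷ 60 = 1.1667 L/s.
Vt = flow × Ti = 1.1667 L/s × 0.42 s × 1000 mL/L = 490.01 mL.
R = (PIP − Pplat)/V̇ = (39 − 26) / 1.1667 = 13.0/1.1667 = 11.143 cmH2O·s/L.
C = Vt/(Pplat − PEEP) = 490.01 / (26 − 11) = 490.01/15.0 = 32.667 mL/cmH2O.
τ = R × C = 11.143 × 0.03267 L/cmH2O = 0.364 s.
Fraction remaining at end-expiration = e^(−Te/τ) = e^(−0.64/0.364) = 0.1723 → 17.23%.

17.2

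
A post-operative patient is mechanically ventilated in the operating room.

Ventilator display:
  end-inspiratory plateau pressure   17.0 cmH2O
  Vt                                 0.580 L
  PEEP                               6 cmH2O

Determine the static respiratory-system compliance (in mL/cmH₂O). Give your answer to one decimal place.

52.7

Cstat = Vt / (Pplat − PEEP) = 580 / (17.0 − 6) = 580 / 11.0 = 52.727 mL/cmH2O.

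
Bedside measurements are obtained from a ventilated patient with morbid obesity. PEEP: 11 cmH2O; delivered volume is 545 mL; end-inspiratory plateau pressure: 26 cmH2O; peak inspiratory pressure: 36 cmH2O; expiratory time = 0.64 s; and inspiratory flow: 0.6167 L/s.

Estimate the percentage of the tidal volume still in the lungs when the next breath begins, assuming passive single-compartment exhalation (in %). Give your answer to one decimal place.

R = (PIP − Pplat)/V̇ = (36 − 26) / 0.6167 = 10.0/0.6167 = 16.215 cmH2O·s/L.
C = Vt/(Pplat − PEEP) = 545.0 / (26 − 11) = 545.0/15.0 = 36.333 mL/cmH2O.
τ = R × C = 16.215 × 0.03633 L/cmH2O = 0.5891 s.
Fraction remaining at end-expiration = e^(−Te/τ) = e^(−0.64/0.5891) = 0.3374 → 33.74%.

33.7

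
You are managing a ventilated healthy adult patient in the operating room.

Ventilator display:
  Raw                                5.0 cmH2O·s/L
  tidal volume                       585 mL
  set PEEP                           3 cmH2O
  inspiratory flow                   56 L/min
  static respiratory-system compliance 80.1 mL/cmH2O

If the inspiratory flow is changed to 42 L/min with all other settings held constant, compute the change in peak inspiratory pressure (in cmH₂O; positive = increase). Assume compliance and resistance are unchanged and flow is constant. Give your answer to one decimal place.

-1.2

Flow: 56 L/min ÷ 60 = 0.9333 L/s.
New flow: 42 L/min ÷ 60 = 0.7 L/s.
PIP = Vt/C + R·V̇ + PEEP (constant-flow equation of motion).
Only the resistive term changes: ΔPIP = R × ΔV̇ = 5.0 × (0.7 − 0.9333) = 5.0 × -0.2333 = -1.167 cmH2O.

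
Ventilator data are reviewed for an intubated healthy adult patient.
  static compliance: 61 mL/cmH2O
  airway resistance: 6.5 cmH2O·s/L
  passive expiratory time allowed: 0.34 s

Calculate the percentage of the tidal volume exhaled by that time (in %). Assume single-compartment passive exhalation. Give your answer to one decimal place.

57.6

τ = R × C = 6.5 × 61 mL/cmH2O = 6.5 × 0.061 L/cmH2O = 0.3965 s.
Passive exhalation: V(t)/V₀ = e^(−t/τ) = e^(−0.34/0.3965) = 0.4242.
Fraction exhaled = 1 − 0.4242 = 0.5758 → 57.58%.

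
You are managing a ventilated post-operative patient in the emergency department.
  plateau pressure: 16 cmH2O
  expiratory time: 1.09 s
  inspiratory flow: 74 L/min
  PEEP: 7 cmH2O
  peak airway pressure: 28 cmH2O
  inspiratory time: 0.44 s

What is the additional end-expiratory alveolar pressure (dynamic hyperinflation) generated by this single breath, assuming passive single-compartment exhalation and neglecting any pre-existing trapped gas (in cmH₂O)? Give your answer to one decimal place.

Flow: 74 L/min ÷ 60 = 1.2333 L/s.
Vt = flow × Ti = 1.2333 L/s × 0.44 s × 1000 mL/L = 542.65 mL.
R = (PIP − Pplat)/V̇ = (28 − 16) / 1.2333 = 12.0/1.2333 = 9.73 cmH2O·s/L.
C = Vt/(Pplat − PEEP) = 542.65 / (16 − 7) = 542.65/9.0 = 60.294 mL/cmH2O.
τ = R × C = 9.73 × 0.06029 L/cmH2O = 0.5866 s.
Fraction remaining = e^(−Te/τ) = e^(−1.09/0.5866) = 0.156; trapped volume = 542.65 × 0.156 = 84.653 mL.
Additional alveolar pressure from trapping ≈ V_trapped / C = 84.653 / 60.294 = 1.404 cmH2O.

1.4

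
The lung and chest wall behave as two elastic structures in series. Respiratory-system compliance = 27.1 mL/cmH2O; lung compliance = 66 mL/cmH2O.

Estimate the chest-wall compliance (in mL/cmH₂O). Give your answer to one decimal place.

46.0

1/Ccw = 1/Crs − 1/CL.
1/Ccw = 1/27.1 − 1/66 = 0.02175.
Ccw = 45.977 mL/cmH2O.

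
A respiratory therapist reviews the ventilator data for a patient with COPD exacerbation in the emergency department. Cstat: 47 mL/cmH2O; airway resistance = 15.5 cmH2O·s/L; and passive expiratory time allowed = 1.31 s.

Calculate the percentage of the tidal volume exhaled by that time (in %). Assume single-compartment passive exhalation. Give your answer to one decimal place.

τ = R × C = 15.5 × 47 mL/cmH2O = 15.5 × 0.047 L/cmH2O = 0.7285 s.
Passive exhalation: V(t)/V₀ = e^(−t/τ) = e^(−1.31/0.7285) = 0.1656.
Fraction exhaled = 1 − 0.1656 = 0.8344 → 83.44%.

83.4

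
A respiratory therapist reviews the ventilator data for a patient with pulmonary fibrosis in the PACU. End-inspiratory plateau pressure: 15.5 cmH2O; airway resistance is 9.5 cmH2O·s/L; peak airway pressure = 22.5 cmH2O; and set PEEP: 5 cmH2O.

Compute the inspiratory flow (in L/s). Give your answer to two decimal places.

flow = (PIP − Pplat) / Raw = 7.0 / 9.5 = 0.7368 L/s.

0.74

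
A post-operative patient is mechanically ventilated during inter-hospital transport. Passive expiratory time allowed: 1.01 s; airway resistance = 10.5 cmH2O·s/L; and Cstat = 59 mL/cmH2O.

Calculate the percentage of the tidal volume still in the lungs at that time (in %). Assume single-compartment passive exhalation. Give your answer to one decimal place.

19.6

τ = R × C = 10.5 × 59 mL/cmH2O = 10.5 × 0.059 L/cmH2O = 0.6195 s.
Passive exhalation: V(t)/V₀ = e^(−t/τ) = e^(−1.01/0.6195) = 0.1959.
Fraction remaining = 0.1959 → 19.59%.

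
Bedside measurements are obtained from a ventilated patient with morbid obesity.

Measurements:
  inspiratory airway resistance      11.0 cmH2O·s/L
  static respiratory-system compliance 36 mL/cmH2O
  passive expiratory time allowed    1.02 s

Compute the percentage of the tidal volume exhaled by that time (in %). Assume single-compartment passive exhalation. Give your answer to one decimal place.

τ = R × C = 11.0 × 36 mL/cmH2O = 11.0 × 0.036 L/cmH2O = 0.396 s.
Passive exhalation: V(t)/V₀ = e^(−t/τ) = e^(−1.02/0.396) = 0.0761.
Fraction exhaled = 1 − 0.0761 = 0.9239 → 92.39%.

92.4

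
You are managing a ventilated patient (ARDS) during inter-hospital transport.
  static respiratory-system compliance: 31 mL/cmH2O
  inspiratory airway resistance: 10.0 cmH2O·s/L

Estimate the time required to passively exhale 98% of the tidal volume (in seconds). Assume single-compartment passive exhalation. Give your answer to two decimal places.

1.21

τ = R × C = 10.0 × 31 mL/cmH2O = 10.0 × 0.031 L/cmH2O = 0.31 s.
Exhaled fraction f = 1 − e^(−t/τ) → t = −τ·ln(1 − f) = −0.31·ln(0.02) = 1.213 s.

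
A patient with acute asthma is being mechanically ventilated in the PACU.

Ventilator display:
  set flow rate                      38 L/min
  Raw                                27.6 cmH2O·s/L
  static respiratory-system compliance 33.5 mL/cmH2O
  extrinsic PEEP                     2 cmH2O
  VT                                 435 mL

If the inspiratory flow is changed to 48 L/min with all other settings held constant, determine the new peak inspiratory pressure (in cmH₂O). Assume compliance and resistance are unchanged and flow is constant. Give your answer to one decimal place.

37.1

Flow: 38 L/min ÷ 60 = 0.6333 L/s.
New flow: 48 L/min ÷ 60 = 0.8 L/s.
PIP = Vt/C + R·V̇ + PEEP (constant-flow equation of motion).
Only the resistive term changes: ΔPIP = R × ΔV̇ = 27.6 × (0.8 − 0.6333) = 27.6 × 0.1667 = 4.601 cmH2O.
Original PIP = 435/33.5 + 27.6×0.6333 + 2 = 32.464 cmH2O; new PIP = 32.464 + (4.601) = 37.065 cmH2O.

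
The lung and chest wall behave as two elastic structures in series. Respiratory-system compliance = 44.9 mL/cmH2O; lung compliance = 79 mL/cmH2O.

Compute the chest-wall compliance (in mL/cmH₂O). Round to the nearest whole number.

1/Ccw = 1/Crs − 1/CL.
1/Ccw = 1/44.9 − 1/79 = 0.009613.
Ccw = 104.03 mL/cmH2O.

104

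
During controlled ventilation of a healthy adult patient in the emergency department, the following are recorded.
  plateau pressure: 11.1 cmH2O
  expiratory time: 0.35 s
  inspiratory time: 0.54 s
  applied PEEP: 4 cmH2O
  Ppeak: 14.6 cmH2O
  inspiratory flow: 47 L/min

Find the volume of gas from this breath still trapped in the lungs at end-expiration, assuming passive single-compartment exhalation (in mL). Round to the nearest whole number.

Flow: 47 L/min ÷ 60 = 0.7833 L/s.
Vt = flow × Ti = 0.7833 L/s × 0.54 s × 1000 mL/L = 422.98 mL.
R = (PIP − Pplat)/V̇ = (14.6 − 11.1) / 0.7833 = 3.5/0.7833 = 4.468 cmH2O·s/L.
C = Vt/(Pplat − PEEP) = 422.98 / (11.1 − 4) = 422.98/7.1 = 59.575 mL/cmH2O.
τ = R × C = 4.468 × 0.05958 L/cmH2O = 0.2662 s.
Fraction remaining = e^(−Te/τ) = e^(−0.35/0.2662) = 0.2685.
Trapped volume = 422.98 × 0.2685 = 113.57 mL.

114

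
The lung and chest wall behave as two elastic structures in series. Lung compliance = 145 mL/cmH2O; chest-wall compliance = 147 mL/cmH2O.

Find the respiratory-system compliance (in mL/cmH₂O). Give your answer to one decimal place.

Lung and chest wall are elastances in series: 1/Crs = 1/CL + 1/Ccw.
1/Crs = 1/145 + 1/147 = 0.0137.
Crs = 72.993 mL/cmH2O.

73.0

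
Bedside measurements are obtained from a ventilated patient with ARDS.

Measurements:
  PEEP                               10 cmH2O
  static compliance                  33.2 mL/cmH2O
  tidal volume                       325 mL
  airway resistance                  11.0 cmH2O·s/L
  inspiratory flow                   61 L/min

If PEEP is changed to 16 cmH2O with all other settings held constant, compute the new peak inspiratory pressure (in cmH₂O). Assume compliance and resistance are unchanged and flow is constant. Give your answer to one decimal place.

37.0

Flow: 61 L/min ÷ 60 = 1.0167 L/s.
PIP = Vt/C + R·V̇ + PEEP (constant-flow equation of motion).
Only the baseline term changes: ΔPIP = ΔPEEP = 16 − 10 = 6.0 cmH2O.
Original PIP = 325/33.2 + 11.0×1.0167 + 10 = 30.973 cmH2O; new PIP = 30.973 + (6.0) = 36.973 cmH2O.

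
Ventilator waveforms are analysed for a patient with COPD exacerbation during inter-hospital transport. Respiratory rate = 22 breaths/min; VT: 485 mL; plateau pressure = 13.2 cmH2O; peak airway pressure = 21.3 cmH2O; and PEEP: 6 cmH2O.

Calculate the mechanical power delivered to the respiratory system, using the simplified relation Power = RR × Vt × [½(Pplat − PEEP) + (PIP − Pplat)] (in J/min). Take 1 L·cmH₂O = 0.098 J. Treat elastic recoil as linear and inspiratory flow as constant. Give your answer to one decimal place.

12.2

Per-breath work = Vt × [½(Pplat−PEEP) + (PIP−Pplat)] = 0.485 × [0.5×7.2 + 8.1] = 0.485 × 11.7 = 5.675 L·cmH2O.
Power = 22 × 5.675 = 124.85 L·cmH2O/min.
× 0.098 J/(L·cmH2O) → 12.235 J/min.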